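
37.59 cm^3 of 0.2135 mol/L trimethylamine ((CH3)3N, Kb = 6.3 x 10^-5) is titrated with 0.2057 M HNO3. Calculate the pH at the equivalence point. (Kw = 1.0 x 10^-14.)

5.39

n((CH3)3N) = 0.2135 x 0.03759 = 0.008025 mol; V(HNO3) at equivalence = 0.008025/0.2057 = 0.03902 L.
At equivalence the base is fully converted to (CH3)3NH+; total volume = 0.07661 L, so [(CH3)3NH+] = 0.008025/0.07661 = 0.1048 M.
Ka((CH3)3NH+) = Kw/Kb = 1.0e-14 / 6.3 x 10^-5 = 1.59e-10.
[H^+] = sqrt(Ka x [(CH3)3NH+]) = sqrt(1.59e-10 x 0.1048) = 4.08e-6 M.
pH = -log(4.08e-6) = 5.39.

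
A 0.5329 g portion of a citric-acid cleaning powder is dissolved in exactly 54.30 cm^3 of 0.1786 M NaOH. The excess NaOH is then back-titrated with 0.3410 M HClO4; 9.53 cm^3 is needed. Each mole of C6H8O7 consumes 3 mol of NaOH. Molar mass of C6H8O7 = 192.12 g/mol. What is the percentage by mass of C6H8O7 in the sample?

77.5%

Total n(NaOH) added = 0.1786 x 0.05430 = 0.009698 mol.
n(HClO4) used = 0.3410 x 0.009530 = 0.003250 mol, which equals the excess n(NaOH).
So n(NaOH) consumed by the sample = 0.009698 - 0.003250 = 0.006448 mol.
n(C6H8O7) = 0.006448 / 3 = 0.002149 mol.
mass C6H8O7 = 0.002149 x 192.12 = 0.4129 g, so %C6H8O7 = 0.4129/0.5329 x 100 = 77.5%.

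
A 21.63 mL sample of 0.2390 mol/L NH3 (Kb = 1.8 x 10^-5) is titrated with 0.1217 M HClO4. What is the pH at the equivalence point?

5.17

n(NH3) = 0.2390 x 0.02163 = 0.005170 mol; V(HClO4) at equivalence = 0.005170/0.1217 = 0.04248 L.
At equivalence the base is fully converted to NH4+; total volume = 0.06411 L, so [NH4+] = 0.005170/0.06411 = 0.08064 M.
Ka(NH4+) = Kw/Kb = 1.0e-14 / 1.8 x 10^-5 = 5.56e-10.
[H^+] = sqrt(Ka x [NH4+]) = sqrt(5.56e-10 x 0.08064) = 6.69e-6 M.
pH = -log(6.69e-6) = 5.17.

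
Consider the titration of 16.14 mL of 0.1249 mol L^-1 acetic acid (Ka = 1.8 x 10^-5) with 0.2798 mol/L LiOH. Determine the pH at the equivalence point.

8.84

n(CH3COOH) = 0.1249 x 0.01614 = 0.002016 mol; V(LiOH) at equivalence = 0.002016/0.2798 = 0.007205 L.
At equivalence all the acid is converted to CH3COO-; total volume = 0.01614 + 0.007205 = 0.02334 L, so [CH3COO-] = 0.002016/0.02334 = 0.08635 M.
Kb = Kw/Ka = 1.0e-14 / 1.8 x 10^-5 = 5.56e-10.
[OH^-] = sqrt(Kb x [CH3COO-]) = sqrt(5.56e-10 x 0.08635) = 6.93e-6 M.
pOH = 5.16, so pH = 14.00 - 5.16 = 8.84.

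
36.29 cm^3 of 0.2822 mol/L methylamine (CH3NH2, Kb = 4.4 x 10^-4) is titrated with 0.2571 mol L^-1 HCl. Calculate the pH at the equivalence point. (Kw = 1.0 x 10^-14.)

n(CH3NH2) = 0.2822 x 0.03629 = 0.01024 mol; V(HCl) at equivalence = 0.01024/0.2571 = 0.03983 L.
At equivalence the base is fully converted to CH3NH3+; total volume = 0.07612 L, so [CH3NH3+] = 0.01024/0.07612 = 0.1345 M.
Ka(CH3NH3+) = Kw/Kb = 1.0e-14 / 4.4 x 10^-4 = 2.27e-11.
[H^+] = sqrt(Ka x [CH3NH3+]) = sqrt(2.27e-11 x 0.1345) = 1.75e-6 M.
pH = -log(1.75e-6) = 5.76.

5.76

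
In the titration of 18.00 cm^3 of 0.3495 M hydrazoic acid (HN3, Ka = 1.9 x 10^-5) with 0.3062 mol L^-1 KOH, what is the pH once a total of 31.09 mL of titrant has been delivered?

n(acid) = 0.3495 x 0.01800 = 0.006291 mol; n(KOH) added = 0.3062 x 0.03109 = 0.009520 mol.
Base is in excess by 0.009520 - 0.006291 = 0.003229 mol in a total volume of 0.04909 L.
[OH^-] = 0.003229/0.04909 = 0.06577 M, so pOH = 1.18 and pH = 14.00 - 1.18 = 12.82.

12.82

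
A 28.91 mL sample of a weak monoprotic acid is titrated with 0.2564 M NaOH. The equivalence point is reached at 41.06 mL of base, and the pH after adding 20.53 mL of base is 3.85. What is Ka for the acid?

1.4 x 10^-4

20.53 mL is half of the equivalence volume, so this is the half-equivalence point where [HA] = [A^-].
At half-equivalence pH = pKa, so pKa = 3.85.
Ka = 10^(-3.85) = 1.4 x 10^-4.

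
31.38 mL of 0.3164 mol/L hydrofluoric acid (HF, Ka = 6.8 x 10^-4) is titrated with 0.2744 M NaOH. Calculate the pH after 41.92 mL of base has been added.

12.33

n(acid) = 0.3164 x 0.03138 = 0.009929 mol; n(NaOH) added = 0.2744 x 0.04192 = 0.01150 mol.
Base is in excess by 0.01150 - 0.009929 = 0.001574 mol in a total volume of 0.07330 L.
[OH^-] = 0.001574/0.07330 = 0.02148 M, so pOH = 1.67 and pH = 14.00 - 1.67 = 12.33.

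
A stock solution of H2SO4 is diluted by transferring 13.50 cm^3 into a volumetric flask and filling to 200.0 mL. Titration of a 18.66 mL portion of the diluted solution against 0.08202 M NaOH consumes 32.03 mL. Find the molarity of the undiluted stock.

1.04 M

n(NaOH) = 0.08202 x 0.03203 = 0.002627 mol.
n(H2SO4) in the aliquot = 0.002627 x 1/2 = 0.001314 mol.
[diluted H2SO4] = 0.001314 / 0.01866 = 0.07039 M.
Dilution factor = 200.0/13.50 = 14.81, so [stock] = 0.07039 x 14.81 = 1.04 M.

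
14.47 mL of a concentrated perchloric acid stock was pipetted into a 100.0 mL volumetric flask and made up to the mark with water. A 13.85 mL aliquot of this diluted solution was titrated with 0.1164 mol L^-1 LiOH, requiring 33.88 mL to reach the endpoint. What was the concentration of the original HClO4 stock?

1.97 M

n(LiOH) = 0.1164 x 0.03388 = 0.003944 mol.
n(HClO4) in the aliquot = 0.003944 mol.
[diluted HClO4] = 0.003944 / 0.01385 = 0.2847 M.
Dilution factor = 100.0/14.47 = 6.911, so [stock] = 0.2847 x 6.911 = 1.97 M.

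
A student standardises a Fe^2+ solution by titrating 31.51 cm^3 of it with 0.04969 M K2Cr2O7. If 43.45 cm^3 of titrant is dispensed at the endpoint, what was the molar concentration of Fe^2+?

0.411 M

n(K2Cr2O7) = 0.04969 x 0.04345 = 0.002159 mol.
From the balanced equation, 1 mol K2Cr2O7 reacts with 6 mol Fe^2+, so n(Fe^2+) = 0.002159 x 6/1 = 0.01295 mol.
[Fe^2+] = 0.01295 / 0.03151 L = 0.411 M.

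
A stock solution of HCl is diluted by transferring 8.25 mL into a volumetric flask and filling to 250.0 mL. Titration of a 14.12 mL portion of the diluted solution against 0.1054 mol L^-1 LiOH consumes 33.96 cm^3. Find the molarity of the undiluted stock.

n(LiOH) = 0.1054 x 0.03396 = 0.003579 mol.
n(HCl) in the aliquot = 0.003579 mol.
[diluted HCl] = 0.003579 / 0.01412 = 0.2535 M.
Dilution factor = 250.0/8.250 = 30.30, so [stock] = 0.2535 x 30.30 = 7.68 M.

7.68 M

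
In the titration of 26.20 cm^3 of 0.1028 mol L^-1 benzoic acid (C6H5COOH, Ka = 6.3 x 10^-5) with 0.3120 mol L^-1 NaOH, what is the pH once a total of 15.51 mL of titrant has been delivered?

12.71

n(acid) = 0.1028 x 0.02620 = 0.002693 mol; n(NaOH) added = 0.3120 x 0.01551 = 0.004839 mol.
Base is in excess by 0.004839 - 0.002693 = 0.002146 mol in a total volume of 0.04171 L.
[OH^-] = 0.002146/0.04171 = 0.05144 M, so pOH = 1.29 and pH = 14.00 - 1.29 = 12.71.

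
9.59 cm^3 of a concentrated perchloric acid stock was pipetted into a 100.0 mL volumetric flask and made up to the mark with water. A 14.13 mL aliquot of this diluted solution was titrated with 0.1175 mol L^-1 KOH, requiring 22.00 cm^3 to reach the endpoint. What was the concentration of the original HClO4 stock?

1.91 M

n(KOH) = 0.1175 x 0.02200 = 0.002585 mol.
n(HClO4) in the aliquot = 0.002585 mol.
[diluted HClO4] = 0.002585 / 0.01413 = 0.1829 M.
Dilution factor = 100.0/9.590 = 10.43, so [stock] = 0.1829 x 10.43 = 1.91 M.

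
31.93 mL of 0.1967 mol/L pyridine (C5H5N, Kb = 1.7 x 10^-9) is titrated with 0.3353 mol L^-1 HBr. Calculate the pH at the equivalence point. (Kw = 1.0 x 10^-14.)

3.07

n(C5H5N) = 0.1967 x 0.03193 = 0.006281 mol; V(HBr) at equivalence = 0.006281/0.3353 = 0.01873 L.
At equivalence the base is fully converted to C5H5NH+; total volume = 0.05066 L, so [C5H5NH+] = 0.006281/0.05066 = 0.1240 M.
Ka(C5H5NH+) = Kw/Kb = 1.0e-14 / 1.7 x 10^-9 = 5.88e-6.
[H^+] = sqrt(Ka x [C5H5NH+]) = sqrt(5.88e-6 x 0.1240) = 0.000854 M.
pH = -log(0.000854) = 3.07.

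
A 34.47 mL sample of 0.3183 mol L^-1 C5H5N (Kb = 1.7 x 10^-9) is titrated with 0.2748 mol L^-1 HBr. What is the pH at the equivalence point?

3.03

n(C5H5N) = 0.3183 x 0.03447 = 0.01097 mol; V(HBr) at equivalence = 0.01097/0.2748 = 0.03993 L.
At equivalence the base is fully converted to C5H5NH+; total volume = 0.07440 L, so [C5H5NH+] = 0.01097/0.07440 = 0.1475 M.
Ka(C5H5NH+) = Kw/Kb = 1.0e-14 / 1.7 x 10^-9 = 5.88e-6.
[H^+] = sqrt(Ka x [C5H5NH+]) = sqrt(5.88e-6 x 0.1475) = 0.000931 M.
pH = -log(0.000931) = 3.03.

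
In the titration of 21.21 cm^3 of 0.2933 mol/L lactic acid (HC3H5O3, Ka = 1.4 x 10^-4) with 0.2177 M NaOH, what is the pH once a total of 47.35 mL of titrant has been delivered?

12.78

n(acid) = 0.2933 x 0.02121 = 0.006221 mol; n(NaOH) added = 0.2177 x 0.04735 = 0.01031 mol.
Base is in excess by 0.01031 - 0.006221 = 0.004087 mol in a total volume of 0.06856 L.
[OH^-] = 0.004087/0.06856 = 0.05961 M, so pOH = 1.22 and pH = 14.00 - 1.22 = 12.78.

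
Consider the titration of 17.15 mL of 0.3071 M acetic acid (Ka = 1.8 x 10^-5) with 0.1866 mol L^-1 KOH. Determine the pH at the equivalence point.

n(CH3COOH) = 0.3071 x 0.01715 = 0.005267 mol; V(KOH) at equivalence = 0.005267/0.1866 = 0.02822 L.
At equivalence all the acid is converted to CH3COO-; total volume = 0.01715 + 0.02822 = 0.04537 L, so [CH3COO-] = 0.005267/0.04537 = 0.1161 M.
Kb = Kw/Ka = 1.0e-14 / 1.8 x 10^-5 = 5.56e-10.
[OH^-] = sqrt(Kb x [CH3COO-]) = sqrt(5.56e-10 x 0.1161) = 8.03e-6 M.
pOH = 5.10, so pH = 14.00 - 5.10 = 8.90.

8.90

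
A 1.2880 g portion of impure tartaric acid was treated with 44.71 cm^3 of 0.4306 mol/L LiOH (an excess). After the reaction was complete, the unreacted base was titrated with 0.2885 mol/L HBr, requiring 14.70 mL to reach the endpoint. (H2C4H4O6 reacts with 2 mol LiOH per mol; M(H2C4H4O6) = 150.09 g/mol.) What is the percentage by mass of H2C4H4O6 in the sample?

Total n(LiOH) added = 0.4306 x 0.04471 = 0.01925 mol.
n(HBr) used = 0.2885 x 0.01470 = 0.004241 mol, which equals the excess n(LiOH).
So n(LiOH) consumed by the sample = 0.01925 - 0.004241 = 0.01501 mol.
n(H2C4H4O6) = 0.01501 / 2 = 0.007506 mol.
mass H2C4H4O6 = 0.007506 x 150.09 = 1.127 g, so %H2C4H4O6 = 1.127/1.2880 x 100 = 87.5%.

87.5%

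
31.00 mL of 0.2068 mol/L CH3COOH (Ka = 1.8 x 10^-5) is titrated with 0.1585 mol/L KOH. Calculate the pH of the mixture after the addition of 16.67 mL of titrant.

Initial n(CH3COOH) = 0.2068 x 0.03100 = 0.006411 mol.
n(KOH) added = 0.1585 x 0.01667 = 0.002642 mol, converting that many moles of CH3COOH to CH3COO-.
Remaining n(CH3COOH) = 0.003769 mol; n(CH3COO-) = 0.002642 mol.
By Henderson-Hasselbalch, pH = pKa + log([A^-]/[HA]) = 4.74 + log(0.002642/0.003769) = 4.74 + (-0.15) = 4.59.

4.59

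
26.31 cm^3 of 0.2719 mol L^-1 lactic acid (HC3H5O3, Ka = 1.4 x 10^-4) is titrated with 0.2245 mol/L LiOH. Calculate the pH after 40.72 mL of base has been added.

n(acid) = 0.2719 x 0.02631 = 0.007154 mol; n(LiOH) added = 0.2245 x 0.04072 = 0.009142 mol.
Base is in excess by 0.009142 - 0.007154 = 0.001988 mol in a total volume of 0.06703 L.
[OH^-] = 0.001988/0.06703 = 0.02966 M, so pOH = 1.53 and pH = 14.00 - 1.53 = 12.47.

12.47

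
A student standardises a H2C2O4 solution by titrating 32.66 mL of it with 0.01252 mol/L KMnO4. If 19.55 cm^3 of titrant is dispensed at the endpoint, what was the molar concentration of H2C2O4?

0.0187 M

n(KMnO4) = 0.01252 x 0.01955 = 0.0002448 mol.
From the balanced equation, 2 mol KMnO4 reacts with 5 mol H2C2O4, so n(H2C2O4) = 0.0002448 x 5/2 = 0.0006119 mol.
[H2C2O4] = 0.0006119 / 0.03266 L = 0.0187 M.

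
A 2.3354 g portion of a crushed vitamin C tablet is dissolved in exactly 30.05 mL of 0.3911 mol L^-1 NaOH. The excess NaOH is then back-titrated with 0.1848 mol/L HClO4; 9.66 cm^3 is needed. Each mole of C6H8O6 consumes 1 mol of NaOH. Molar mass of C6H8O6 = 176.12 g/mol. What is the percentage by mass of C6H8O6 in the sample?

Total n(NaOH) added = 0.3911 x 0.03005 = 0.01175 mol.
n(HClO4) used = 0.1848 x 0.009660 = 0.001785 mol, which equals the excess n(NaOH).
So n(NaOH) consumed by the sample = 0.01175 - 0.001785 = 0.009967 mol.
n(C6H8O6) = 0.009967 / 1 = 0.009967 mol.
mass C6H8O6 = 0.009967 x 176.12 = 1.755 g, so %C6H8O6 = 1.755/2.3354 x 100 = 75.2%.

75.2%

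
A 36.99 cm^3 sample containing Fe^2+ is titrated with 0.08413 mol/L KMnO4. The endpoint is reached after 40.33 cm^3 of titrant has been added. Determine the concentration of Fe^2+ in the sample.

n(KMnO4) = 0.08413 x 0.04033 = 0.003393 mol.
From the balanced equation, 1 mol KMnO4 reacts with 5 mol Fe^2+, so n(Fe^2+) = 0.003393 x 5/1 = 0.01696 mol.
[Fe^2+] = 0.01696 / 0.03699 L = 0.459 M.

0.459 M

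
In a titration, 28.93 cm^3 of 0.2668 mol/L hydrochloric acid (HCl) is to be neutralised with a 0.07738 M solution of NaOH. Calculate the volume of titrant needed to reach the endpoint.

n(HCl) = 0.2668 mol/L x 0.02893 L = 0.007719 mol.
At equivalence n(NaOH) = n(HCl) = 0.007719 mol.
V(NaOH) = 0.007719 / 0.07738 = 0.09975 L = 99.7 mL.

99.7 mL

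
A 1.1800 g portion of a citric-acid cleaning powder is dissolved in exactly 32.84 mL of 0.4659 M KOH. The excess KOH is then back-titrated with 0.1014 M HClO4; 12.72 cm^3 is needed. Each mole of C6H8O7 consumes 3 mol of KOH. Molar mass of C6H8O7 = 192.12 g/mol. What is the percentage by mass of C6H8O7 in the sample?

76.0%

Total n(KOH) added = 0.4659 x 0.03284 = 0.01530 mol.
n(HClO4) used = 0.1014 x 0.01272 = 0.001290 mol, which equals the excess n(KOH).
So n(KOH) consumed by the sample = 0.01530 - 0.001290 = 0.01401 mol.
n(C6H8O7) = 0.01401 / 3 = 0.004670 mol.
mass C6H8O7 = 0.004670 x 192.12 = 0.8972 g, so %C6H8O7 = 0.8972/1.1800 x 100 = 76.0%.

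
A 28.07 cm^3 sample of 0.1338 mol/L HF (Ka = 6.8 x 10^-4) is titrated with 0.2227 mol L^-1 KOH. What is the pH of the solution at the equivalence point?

n(HF) = 0.1338 x 0.02807 = 0.003756 mol; V(KOH) at equivalence = 0.003756/0.2227 = 0.01686 L.
At equivalence all the acid is converted to F-; total volume = 0.02807 + 0.01686 = 0.04493 L, so [F-] = 0.003756/0.04493 = 0.08358 M.
Kb = Kw/Ka = 1.0e-14 / 6.8 x 10^-4 = 1.47e-11.
[OH^-] = sqrt(Kb x [F-]) = sqrt(1.47e-11 x 0.08358) = 1.11e-6 M.
pOH = 5.96, so pH = 14.00 - 5.96 = 8.04.

8.04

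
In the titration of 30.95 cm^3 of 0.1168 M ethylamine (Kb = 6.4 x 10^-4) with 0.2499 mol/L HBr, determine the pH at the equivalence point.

n(C2H5NH2) = 0.1168 x 0.03095 = 0.003615 mol; V(HBr) at equivalence = 0.003615/0.2499 = 0.01447 L.
At equivalence the base is fully converted to C2H5NH3+; total volume = 0.04542 L, so [C2H5NH3+] = 0.003615/0.04542 = 0.07960 M.
Ka(C2H5NH3+) = Kw/Kb = 1.0e-14 / 6.4 x 10^-4 = 1.56e-11.
[H^+] = sqrt(Ka x [C2H5NH3+]) = sqrt(1.56e-11 x 0.07960) = 1.12e-6 M.
pH = -log(1.12e-6) = 5.95.

5.95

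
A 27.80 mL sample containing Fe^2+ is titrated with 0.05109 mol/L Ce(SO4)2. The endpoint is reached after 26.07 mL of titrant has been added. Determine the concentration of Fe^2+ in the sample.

0.0479 M

n(Ce(SO4)2) = 0.05109 x 0.02607 = 0.001332 mol.
From the balanced equation, 1 mol Ce(SO4)2 reacts with 1 mol Fe^2+, so n(Fe^2+) = 0.001332 x 1/1 = 0.001332 mol.
[Fe^2+] = 0.001332 / 0.02780 L = 0.0479 M.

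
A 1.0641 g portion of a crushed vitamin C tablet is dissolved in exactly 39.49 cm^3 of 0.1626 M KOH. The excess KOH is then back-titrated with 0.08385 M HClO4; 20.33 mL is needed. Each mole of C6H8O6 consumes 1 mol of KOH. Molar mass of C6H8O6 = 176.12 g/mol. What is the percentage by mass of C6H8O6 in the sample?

78.1%

Total n(KOH) added = 0.1626 x 0.03949 = 0.006421 mol.
n(HClO4) used = 0.08385 x 0.02033 = 0.001705 mol, which equals the excess n(KOH).
So n(KOH) consumed by the sample = 0.006421 - 0.001705 = 0.004716 mol.
n(C6H8O6) = 0.004716 / 1 = 0.004716 mol.
mass C6H8O6 = 0.004716 x 176.12 = 0.8307 g, so %C6H8O6 = 0.8307/1.0641 x 100 = 78.1%.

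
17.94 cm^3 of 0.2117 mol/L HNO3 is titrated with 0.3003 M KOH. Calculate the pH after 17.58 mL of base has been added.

12.62

n(acid) = 0.2117 x 0.01794 = 0.003798 mol; n(KOH) added = 0.3003 x 0.01758 = 0.005279 mol.
Base is in excess by 0.005279 - 0.003798 = 0.001481 mol in a total volume of 0.03552 L.
[OH^-] = 0.001481/0.03552 = 0.04171 M, so pOH = 1.38 and pH = 14.00 - 1.38 = 12.62.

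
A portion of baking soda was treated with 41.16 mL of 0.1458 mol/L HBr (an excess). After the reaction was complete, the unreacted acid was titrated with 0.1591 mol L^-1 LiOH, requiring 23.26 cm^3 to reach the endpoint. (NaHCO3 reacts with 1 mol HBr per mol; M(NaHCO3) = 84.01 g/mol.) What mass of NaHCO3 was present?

Total n(HBr) added = 0.1458 x 0.04116 = 0.006001 mol.
n(LiOH) used = 0.1591 x 0.02326 = 0.003701 mol, which equals the excess n(HBr).
So n(HBr) consumed by the sample = 0.006001 - 0.003701 = 0.002300 mol.
n(NaHCO3) = 0.002300 / 1 = 0.002300 mol.
mass = 0.002300 mol x 84.01 g/mol = 0.193 g.

0.193 g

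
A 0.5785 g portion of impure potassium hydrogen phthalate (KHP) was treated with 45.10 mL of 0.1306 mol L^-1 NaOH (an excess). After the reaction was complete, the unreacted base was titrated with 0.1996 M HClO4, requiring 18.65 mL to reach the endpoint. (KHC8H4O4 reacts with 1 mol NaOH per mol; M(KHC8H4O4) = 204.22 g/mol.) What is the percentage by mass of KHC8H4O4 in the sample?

Total n(NaOH) added = 0.1306 x 0.04510 = 0.005890 mol.
n(HClO4) used = 0.1996 x 0.01865 = 0.003723 mol, which equals the excess n(NaOH).
So n(NaOH) consumed by the sample = 0.005890 - 0.003723 = 0.002168 mol.
n(KHC8H4O4) = 0.002168 / 1 = 0.002168 mol.
mass KHC8H4O4 = 0.002168 x 204.22 = 0.4427 g, so %KHC8H4O4 = 0.4427/0.5785 x 100 = 76.5%.

76.5%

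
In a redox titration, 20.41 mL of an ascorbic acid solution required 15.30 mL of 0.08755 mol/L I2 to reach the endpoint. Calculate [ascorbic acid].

n(I2) = 0.08755 x 0.01530 = 0.001340 mol.
From the balanced equation, 1 mol I2 reacts with 1 mol ascorbic acid, so n(ascorbic acid) = 0.001340 x 1/1 = 0.001340 mol.
[ascorbic acid] = 0.001340 / 0.02041 L = 0.0656 M.

0.0656 M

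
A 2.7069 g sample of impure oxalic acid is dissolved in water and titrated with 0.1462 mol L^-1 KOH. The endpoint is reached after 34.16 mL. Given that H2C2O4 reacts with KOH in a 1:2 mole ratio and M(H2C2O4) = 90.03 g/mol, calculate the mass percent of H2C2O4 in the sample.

8.31%

n(KOH) = 0.1462 x 0.03416 = 0.004994 mol.
n(H2C2O4) = 0.004994 / 2 = 0.002497 mol.
mass of H2C2O4 = 0.002497 x 90.03 = 0.2248 g.
% purity = 0.2248 / 2.7069 x 100 = 8.31%.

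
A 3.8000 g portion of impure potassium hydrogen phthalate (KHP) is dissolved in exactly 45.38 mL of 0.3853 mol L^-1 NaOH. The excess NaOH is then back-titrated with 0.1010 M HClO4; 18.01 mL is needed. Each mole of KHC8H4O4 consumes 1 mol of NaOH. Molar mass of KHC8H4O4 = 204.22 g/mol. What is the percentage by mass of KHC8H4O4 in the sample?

Total n(NaOH) added = 0.3853 x 0.04538 = 0.01748 mol.
n(HClO4) used = 0.1010 x 0.01801 = 0.001819 mol, which equals the excess n(NaOH).
So n(NaOH) consumed by the sample = 0.01748 - 0.001819 = 0.01567 mol.
n(KHC8H4O4) = 0.01567 / 1 = 0.01567 mol.
mass KHC8H4O4 = 0.01567 x 204.22 = 3.199 g, so %KHC8H4O4 = 3.199/3.8000 x 100 = 84.2%.

84.2%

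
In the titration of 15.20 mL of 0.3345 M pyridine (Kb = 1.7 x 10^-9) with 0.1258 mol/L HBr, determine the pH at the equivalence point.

3.13

n(C5H5N) = 0.3345 x 0.01520 = 0.005084 mol; V(HBr) at equivalence = 0.005084/0.1258 = 0.04042 L.
At equivalence the base is fully converted to C5H5NH+; total volume = 0.05562 L, so [C5H5NH+] = 0.005084/0.05562 = 0.09142 M.
Ka(C5H5NH+) = Kw/Kb = 1.0e-14 / 1.7 x 10^-9 = 5.88e-6.
[H^+] = sqrt(Ka x [C5H5NH+]) = sqrt(5.88e-6 x 0.09142) = 0.000733 M.
pH = -log(0.000733) = 3.13.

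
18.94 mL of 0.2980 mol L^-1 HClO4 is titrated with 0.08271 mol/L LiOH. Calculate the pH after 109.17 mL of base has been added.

n(acid) = 0.2980 x 0.01894 = 0.005644 mol; n(LiOH) added = 0.08271 x 0.1092 = 0.009029 mol.
Base is in excess by 0.009029 - 0.005644 = 0.003385 mol in a total volume of 0.1281 L.
[OH^-] = 0.003385/0.1281 = 0.02643 M, so pOH = 1.58 and pH = 14.00 - 1.58 = 12.42.

12.42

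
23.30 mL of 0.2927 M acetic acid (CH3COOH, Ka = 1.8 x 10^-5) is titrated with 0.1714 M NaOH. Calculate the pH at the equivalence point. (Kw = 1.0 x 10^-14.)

n(CH3COOH) = 0.2927 x 0.02330 = 0.006820 mol; V(NaOH) at equivalence = 0.006820/0.1714 = 0.03979 L.
At equivalence all the acid is converted to CH3COO-; total volume = 0.02330 + 0.03979 = 0.06309 L, so [CH3COO-] = 0.006820/0.06309 = 0.1081 M.
Kb = Kw/Ka = 1.0e-14 / 1.8 x 10^-5 = 5.56e-10.
[OH^-] = sqrt(Kb x [CH3COO-]) = sqrt(5.56e-10 x 0.1081) = 7.75e-6 M.
pOH = 5.11, so pH = 14.00 - 5.11 = 8.89.

8.89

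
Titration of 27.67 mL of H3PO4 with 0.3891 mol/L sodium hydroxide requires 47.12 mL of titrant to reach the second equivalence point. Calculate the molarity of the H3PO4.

n(NaOH) = 0.3891 x 0.04712 = 0.01833 mol.
At the second equivalence point, 2 mol OH^- react per mol H3PO4, so n(H3PO4) = 0.01833 / 2 = 0.009167 mol.
[H3PO4] = 0.009167 / 0.02767 L = 0.331 M.

0.331 M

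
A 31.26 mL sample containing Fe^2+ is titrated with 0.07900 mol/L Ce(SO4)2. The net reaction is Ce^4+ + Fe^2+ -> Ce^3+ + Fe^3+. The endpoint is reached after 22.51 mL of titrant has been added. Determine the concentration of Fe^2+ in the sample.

n(Ce(SO4)2) = 0.07900 x 0.02251 = 0.001778 mol.
From the balanced equation, 1 mol Ce(SO4)2 reacts with 1 mol Fe^2+, so n(Fe^2+) = 0.001778 x 1/1 = 0.001778 mol.
[Fe^2+] = 0.001778 / 0.03126 L = 0.0569 M.

0.0569 M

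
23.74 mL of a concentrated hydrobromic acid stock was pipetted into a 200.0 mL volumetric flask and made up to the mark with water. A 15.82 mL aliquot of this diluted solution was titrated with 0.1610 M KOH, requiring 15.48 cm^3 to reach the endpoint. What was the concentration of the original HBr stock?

1.33 M

n(KOH) = 0.1610 x 0.01548 = 0.002492 mol.
n(HBr) in the aliquot = 0.002492 mol.
[diluted HBr] = 0.002492 / 0.01582 = 0.1575 M.
Dilution factor = 200.0/23.74 = 8.425, so [stock] = 0.1575 x 8.425 = 1.33 M.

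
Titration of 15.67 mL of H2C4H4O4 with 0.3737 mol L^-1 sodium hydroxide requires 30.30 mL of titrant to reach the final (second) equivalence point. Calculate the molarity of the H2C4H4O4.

0.361 M

n(NaOH) = 0.3737 x 0.03030 = 0.01132 mol.
At the final (second) equivalence point, 2 mol OH^- react per mol H2C4H4O4, so n(H2C4H4O4) = 0.01132 / 2 = 0.005662 mol.
[H2C4H4O4] = 0.005662 / 0.01567 L = 0.361 M.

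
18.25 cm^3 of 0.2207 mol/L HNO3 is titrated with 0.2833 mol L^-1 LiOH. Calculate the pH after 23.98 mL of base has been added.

n(acid) = 0.2207 x 0.01825 = 0.004028 mol; n(LiOH) added = 0.2833 x 0.02398 = 0.006794 mol.
Base is in excess by 0.006794 - 0.004028 = 0.002766 mol in a total volume of 0.04223 L.
[OH^-] = 0.002766/0.04223 = 0.06549 M, so pOH = 1.18 and pH = 14.00 - 1.18 = 12.82.

12.82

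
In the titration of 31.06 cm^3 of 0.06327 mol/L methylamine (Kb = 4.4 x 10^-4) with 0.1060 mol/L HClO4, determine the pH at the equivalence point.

n(CH3NH2) = 0.06327 x 0.03106 = 0.001965 mol; V(HClO4) at equivalence = 0.001965/0.1060 = 0.01854 L.
At equivalence the base is fully converted to CH3NH3+; total volume = 0.04960 L, so [CH3NH3+] = 0.001965/0.04960 = 0.03962 M.
Ka(CH3NH3+) = Kw/Kb = 1.0e-14 / 4.4 x 10^-4 = 2.27e-11.
[H^+] = sqrt(Ka x [CH3NH3+]) = sqrt(2.27e-11 x 0.03962) = 9.49e-7 M.
pH = -log(9.49e-7) = 6.02.

6.02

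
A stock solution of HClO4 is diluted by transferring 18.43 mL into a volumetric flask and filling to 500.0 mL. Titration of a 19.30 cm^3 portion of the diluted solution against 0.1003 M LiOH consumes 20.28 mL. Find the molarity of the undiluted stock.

2.86 M

n(LiOH) = 0.1003 x 0.02028 = 0.002034 mol.
n(HClO4) in the aliquot = 0.002034 mol.
[diluted HClO4] = 0.002034 / 0.01930 = 0.1054 M.
Dilution factor = 500.0/18.43 = 27.13, so [stock] = 0.1054 x 27.13 = 2.86 M.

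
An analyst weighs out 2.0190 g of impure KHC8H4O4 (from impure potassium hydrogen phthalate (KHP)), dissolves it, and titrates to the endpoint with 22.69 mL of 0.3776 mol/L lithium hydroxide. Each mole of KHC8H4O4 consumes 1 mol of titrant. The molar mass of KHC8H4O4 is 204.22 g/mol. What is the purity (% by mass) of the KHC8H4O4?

n(LiOH) = 0.3776 x 0.02269 = 0.008568 mol.
n(KHC8H4O4) = 0.008568 / 1 = 0.008568 mol.
mass of KHC8H4O4 = 0.008568 x 204.22 = 1.750 g.
% purity = 1.750 / 2.0190 x 100 = 86.7%.

86.7%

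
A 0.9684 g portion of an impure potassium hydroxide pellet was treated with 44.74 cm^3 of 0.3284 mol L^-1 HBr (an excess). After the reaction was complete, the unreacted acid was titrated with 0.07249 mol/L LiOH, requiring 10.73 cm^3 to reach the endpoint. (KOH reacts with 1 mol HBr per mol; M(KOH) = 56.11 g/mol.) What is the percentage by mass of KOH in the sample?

Total n(HBr) added = 0.3284 x 0.04474 = 0.01469 mol.
n(LiOH) used = 0.07249 x 0.01073 = 0.0007778 mol, which equals the excess n(HBr).
So n(HBr) consumed by the sample = 0.01469 - 0.0007778 = 0.01391 mol.
n(KOH) = 0.01391 / 1 = 0.01391 mol.
mass KOH = 0.01391 x 56.11 = 0.7808 g, so %KOH = 0.7808/0.9684 x 100 = 80.6%.

80.6%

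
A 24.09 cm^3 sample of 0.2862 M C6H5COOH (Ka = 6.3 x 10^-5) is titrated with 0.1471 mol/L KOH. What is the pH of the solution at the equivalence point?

n(C6H5COOH) = 0.2862 x 0.02409 = 0.006895 mol; V(KOH) at equivalence = 0.006895/0.1471 = 0.04687 L.
At equivalence all the acid is converted to C6H5COO-; total volume = 0.02409 + 0.04687 = 0.07096 L, so [C6H5COO-] = 0.006895/0.07096 = 0.09716 M.
Kb = Kw/Ka = 1.0e-14 / 6.3 x 10^-5 = 1.59e-10.
[OH^-] = sqrt(Kb x [C6H5COO-]) = sqrt(1.59e-10 x 0.09716) = 3.93e-6 M.
pOH = 5.41, so pH = 14.00 - 5.41 = 8.59.

8.59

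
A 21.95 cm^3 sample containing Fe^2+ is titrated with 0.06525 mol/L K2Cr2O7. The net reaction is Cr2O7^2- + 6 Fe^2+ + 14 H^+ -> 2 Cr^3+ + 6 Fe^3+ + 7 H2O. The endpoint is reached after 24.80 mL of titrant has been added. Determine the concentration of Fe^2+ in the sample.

0.442 M

n(K2Cr2O7) = 0.06525 x 0.02480 = 0.001618 mol.
From the balanced equation, 1 mol K2Cr2O7 reacts with 6 mol Fe^2+, so n(Fe^2+) = 0.001618 x 6/1 = 0.009709 mol.
[Fe^2+] = 0.009709 / 0.02195 L = 0.442 M.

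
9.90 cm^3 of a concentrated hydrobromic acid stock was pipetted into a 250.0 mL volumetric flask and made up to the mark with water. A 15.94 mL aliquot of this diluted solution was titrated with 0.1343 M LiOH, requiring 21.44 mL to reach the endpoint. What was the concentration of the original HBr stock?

4.56 M

n(LiOH) = 0.1343 x 0.02144 = 0.002879 mol.
n(HBr) in the aliquot = 0.002879 mol.
[diluted HBr] = 0.002879 / 0.01594 = 0.1806 M.
Dilution factor = 250.0/9.900 = 25.25, so [stock] = 0.1806 x 25.25 = 4.56 M.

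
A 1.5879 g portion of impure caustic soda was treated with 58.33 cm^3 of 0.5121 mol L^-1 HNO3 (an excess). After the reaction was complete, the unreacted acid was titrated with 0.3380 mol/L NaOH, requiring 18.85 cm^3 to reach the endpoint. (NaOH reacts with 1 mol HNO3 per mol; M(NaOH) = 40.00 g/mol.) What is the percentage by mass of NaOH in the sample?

Total n(HNO3) added = 0.5121 x 0.05833 = 0.02987 mol.
n(NaOH) used = 0.3380 x 0.01885 = 0.006371 mol, which equals the excess n(HNO3).
So n(HNO3) consumed by the sample = 0.02987 - 0.006371 = 0.02350 mol.
n(NaOH) = 0.02350 / 1 = 0.02350 mol.
mass NaOH = 0.02350 x 40.00 = 0.9400 g, so %NaOH = 0.9400/1.5879 x 100 = 59.2%.

59.2%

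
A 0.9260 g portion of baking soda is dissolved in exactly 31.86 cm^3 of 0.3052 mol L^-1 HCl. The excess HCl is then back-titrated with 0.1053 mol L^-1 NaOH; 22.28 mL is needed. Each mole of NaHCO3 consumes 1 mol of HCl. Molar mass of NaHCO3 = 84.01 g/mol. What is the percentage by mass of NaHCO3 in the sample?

66.9%

Total n(HCl) added = 0.3052 x 0.03186 = 0.009724 mol.
n(NaOH) used = 0.1053 x 0.02228 = 0.002346 mol, which equals the excess n(HCl).
So n(HCl) consumed by the sample = 0.009724 - 0.002346 = 0.007378 mol.
n(NaHCO3) = 0.007378 / 1 = 0.007378 mol.
mass NaHCO3 = 0.007378 x 84.01 = 0.6198 g, so %NaHCO3 = 0.6198/0.9260 x 100 = 66.9%.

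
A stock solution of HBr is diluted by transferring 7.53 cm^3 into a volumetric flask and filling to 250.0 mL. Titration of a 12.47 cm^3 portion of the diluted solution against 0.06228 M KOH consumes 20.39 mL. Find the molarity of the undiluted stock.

3.38 M

n(KOH) = 0.06228 x 0.02039 = 0.001270 mol.
n(HBr) in the aliquot = 0.001270 mol.
[diluted HBr] = 0.001270 / 0.01247 = 0.1018 M.
Dilution factor = 250.0/7.530 = 33.20, so [stock] = 0.1018 x 33.20 = 3.38 M.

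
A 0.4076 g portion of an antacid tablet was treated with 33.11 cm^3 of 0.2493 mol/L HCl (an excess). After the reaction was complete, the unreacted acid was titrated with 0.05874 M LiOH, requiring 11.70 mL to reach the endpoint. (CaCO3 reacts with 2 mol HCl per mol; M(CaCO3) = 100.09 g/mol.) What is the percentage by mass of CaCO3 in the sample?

Total n(HCl) added = 0.2493 x 0.03311 = 0.008254 mol.
n(LiOH) used = 0.05874 x 0.01170 = 0.0006873 mol, which equals the excess n(HCl).
So n(HCl) consumed by the sample = 0.008254 - 0.0006873 = 0.007567 mol.
n(CaCO3) = 0.007567 / 2 = 0.003784 mol.
mass CaCO3 = 0.003784 x 100.09 = 0.3787 g, so %CaCO3 = 0.3787/0.4076 x 100 = 92.9%.

92.9%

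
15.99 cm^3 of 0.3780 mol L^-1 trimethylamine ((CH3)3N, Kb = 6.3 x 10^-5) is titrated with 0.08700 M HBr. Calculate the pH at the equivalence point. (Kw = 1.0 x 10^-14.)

n((CH3)3N) = 0.3780 x 0.01599 = 0.006044 mol; V(HBr) at equivalence = 0.006044/0.08700 = 0.06947 L.
At equivalence the base is fully converted to (CH3)3NH+; total volume = 0.08546 L, so [(CH3)3NH+] = 0.006044/0.08546 = 0.07072 M.
Ka((CH3)3NH+) = Kw/Kb = 1.0e-14 / 6.3 x 10^-5 = 1.59e-10.
[H^+] = sqrt(Ka x [(CH3)3NH+]) = sqrt(1.59e-10 x 0.07072) = 3.35e-6 M.
pH = -log(3.35e-6) = 5.47.

5.47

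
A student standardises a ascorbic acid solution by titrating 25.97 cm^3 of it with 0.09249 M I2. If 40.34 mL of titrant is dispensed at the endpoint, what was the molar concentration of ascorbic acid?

0.144 M

n(I2) = 0.09249 x 0.04034 = 0.003731 mol.
From the balanced equation, 1 mol I2 reacts with 1 mol ascorbic acid, so n(ascorbic acid) = 0.003731 x 1/1 = 0.003731 mol.
[ascorbic acid] = 0.003731 / 0.02597 L = 0.144 M.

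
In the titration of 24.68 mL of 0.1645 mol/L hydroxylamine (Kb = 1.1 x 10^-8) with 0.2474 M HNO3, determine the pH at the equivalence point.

n(NH2OH) = 0.1645 x 0.02468 = 0.004060 mol; V(HNO3) at equivalence = 0.004060/0.2474 = 0.01641 L.
At equivalence the base is fully converted to NH3OH+; total volume = 0.04109 L, so [NH3OH+] = 0.004060/0.04109 = 0.09880 M.
Ka(NH3OH+) = Kw/Kb = 1.0e-14 / 1.1 x 10^-8 = 9.09e-7.
[H^+] = sqrt(Ka x [NH3OH+]) = sqrt(9.09e-7 x 0.09880) = 0.000300 M.
pH = -log(0.000300) = 3.52.

3.52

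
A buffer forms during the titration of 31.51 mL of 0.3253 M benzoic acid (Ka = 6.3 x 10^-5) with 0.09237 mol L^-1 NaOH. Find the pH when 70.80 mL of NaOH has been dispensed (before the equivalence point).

Initial n(C6H5COOH) = 0.3253 x 0.03151 = 0.01025 mol.
n(NaOH) added = 0.09237 x 0.07080 = 0.006540 mol, converting that many moles of C6H5COOH to C6H5COO-.
Remaining n(C6H5COOH) = 0.003710 mol; n(C6H5COO-) = 0.006540 mol.
By Henderson-Hasselbalch, pH = pKa + log([A^-]/[HA]) = 4.20 + log(0.006540/0.003710) = 4.20 + (+0.25) = 4.45.

4.45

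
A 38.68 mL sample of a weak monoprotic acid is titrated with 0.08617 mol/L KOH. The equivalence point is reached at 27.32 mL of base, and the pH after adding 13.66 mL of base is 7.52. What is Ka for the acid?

3.0 x 10^-8

13.66 mL is half of the equivalence volume, so this is the half-equivalence point where [HA] = [A^-].
At half-equivalence pH = pKa, so pKa = 7.52.
Ka = 10^(-7.52) = 3.0 x 10^-8.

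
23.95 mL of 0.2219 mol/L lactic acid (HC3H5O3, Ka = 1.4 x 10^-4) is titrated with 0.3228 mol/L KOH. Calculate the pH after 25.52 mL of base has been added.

n(acid) = 0.2219 x 0.02395 = 0.005315 mol; n(KOH) added = 0.3228 x 0.02552 = 0.008238 mol.
Base is in excess by 0.008238 - 0.005315 = 0.002923 mol in a total volume of 0.04947 L.
[OH^-] = 0.002923/0.04947 = 0.05909 M, so pOH = 1.23 and pH = 14.00 - 1.23 = 12.77.

12.77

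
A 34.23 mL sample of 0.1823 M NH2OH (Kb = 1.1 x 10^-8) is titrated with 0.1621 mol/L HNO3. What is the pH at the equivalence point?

3.55

n(NH2OH) = 0.1823 x 0.03423 = 0.006240 mol; V(HNO3) at equivalence = 0.006240/0.1621 = 0.03850 L.
At equivalence the base is fully converted to NH3OH+; total volume = 0.07273 L, so [NH3OH+] = 0.006240/0.07273 = 0.08580 M.
Ka(NH3OH+) = Kw/Kb = 1.0e-14 / 1.1 x 10^-8 = 9.09e-7.
[H^+] = sqrt(Ka x [NH3OH+]) = sqrt(9.09e-7 x 0.08580) = 0.000279 M.
pH = -log(0.000279) = 3.55.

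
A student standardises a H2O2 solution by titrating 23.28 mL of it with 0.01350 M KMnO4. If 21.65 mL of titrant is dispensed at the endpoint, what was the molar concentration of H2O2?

0.0314 M

n(KMnO4) = 0.01350 x 0.02165 = 0.0002923 mol.
From the balanced equation, 2 mol KMnO4 reacts with 5 mol H2O2, so n(H2O2) = 0.0002923 x 5/2 = 0.0007307 mol.
[H2O2] = 0.0007307 / 0.02328 L = 0.0314 M.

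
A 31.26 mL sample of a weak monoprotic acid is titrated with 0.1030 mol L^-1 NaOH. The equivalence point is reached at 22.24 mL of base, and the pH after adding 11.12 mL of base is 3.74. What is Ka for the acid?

11.12 mL is half of the equivalence volume, so this is the half-equivalence point where [HA] = [A^-].
At half-equivalence pH = pKa, so pKa = 3.74.
Ka = 10^(-3.74) = 1.8 x 10^-4.

1.8 x 10^-4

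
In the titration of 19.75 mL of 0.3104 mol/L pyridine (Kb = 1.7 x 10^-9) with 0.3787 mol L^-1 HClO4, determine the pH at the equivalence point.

3.00

n(C5H5N) = 0.3104 x 0.01975 = 0.006130 mol; V(HClO4) at equivalence = 0.006130/0.3787 = 0.01619 L.
At equivalence the base is fully converted to C5H5NH+; total volume = 0.03594 L, so [C5H5NH+] = 0.006130/0.03594 = 0.1706 M.
Ka(C5H5NH+) = Kw/Kb = 1.0e-14 / 1.7 x 10^-9 = 5.88e-6.
[H^+] = sqrt(Ka x [C5H5NH+]) = sqrt(5.88e-6 x 0.1706) = 0.00100 M.
pH = -log(0.00100) = 3.00.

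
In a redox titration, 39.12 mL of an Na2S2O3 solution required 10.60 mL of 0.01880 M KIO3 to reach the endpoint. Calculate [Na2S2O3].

n(KIO3) = 0.01880 x 0.01060 = 0.0001993 mol.
From the balanced equation, 1 mol KIO3 reacts with 6 mol Na2S2O3, so n(Na2S2O3) = 0.0001993 x 6/1 = 0.001196 mol.
[Na2S2O3] = 0.001196 / 0.03912 L = 0.0306 M.

0.0306 M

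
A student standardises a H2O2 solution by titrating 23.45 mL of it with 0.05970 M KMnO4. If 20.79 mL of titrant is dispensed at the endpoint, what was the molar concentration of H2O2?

n(KMnO4) = 0.05970 x 0.02079 = 0.001241 mol.
From the balanced equation, 2 mol KMnO4 reacts with 5 mol H2O2, so n(H2O2) = 0.001241 x 5/2 = 0.003103 mol.
[H2O2] = 0.003103 / 0.02345 L = 0.132 M.

0.132 M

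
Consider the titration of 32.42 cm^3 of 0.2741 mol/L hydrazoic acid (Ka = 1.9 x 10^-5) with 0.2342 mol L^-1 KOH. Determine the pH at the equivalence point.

n(HN3) = 0.2741 x 0.03242 = 0.008886 mol; V(KOH) at equivalence = 0.008886/0.2342 = 0.03794 L.
At equivalence all the acid is converted to N3-; total volume = 0.03242 + 0.03794 = 0.07036 L, so [N3-] = 0.008886/0.07036 = 0.1263 M.
Kb = Kw/Ka = 1.0e-14 / 1.9 x 10^-5 = 5.26e-10.
[OH^-] = sqrt(Kb x [N3-]) = sqrt(5.26e-10 x 0.1263) = 8.15e-6 M.
pOH = 5.09, so pH = 14.00 - 5.09 = 8.91.

8.91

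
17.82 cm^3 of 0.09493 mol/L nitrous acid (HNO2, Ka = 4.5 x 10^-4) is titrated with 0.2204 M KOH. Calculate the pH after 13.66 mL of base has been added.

n(acid) = 0.09493 x 0.01782 = 0.001692 mol; n(KOH) added = 0.2204 x 0.01366 = 0.003011 mol.
Base is in excess by 0.003011 - 0.001692 = 0.001319 mol in a total volume of 0.03148 L.
[OH^-] = 0.001319/0.03148 = 0.04190 M, so pOH = 1.38 and pH = 14.00 - 1.38 = 12.62.

12.62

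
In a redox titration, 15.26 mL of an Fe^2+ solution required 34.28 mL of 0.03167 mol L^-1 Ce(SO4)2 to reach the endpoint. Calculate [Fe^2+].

n(Ce(SO4)2) = 0.03167 x 0.03428 = 0.001086 mol.
From the balanced equation, 1 mol Ce(SO4)2 reacts with 1 mol Fe^2+, so n(Fe^2+) = 0.001086 x 1/1 = 0.001086 mol.
[Fe^2+] = 0.001086 / 0.01526 L = 0.0711 M.

0.0711 M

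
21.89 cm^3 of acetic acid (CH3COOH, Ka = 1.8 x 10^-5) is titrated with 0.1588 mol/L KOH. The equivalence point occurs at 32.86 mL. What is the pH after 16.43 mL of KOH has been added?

4.74

16.43 mL is exactly half the equivalence volume (32.86/2), i.e. the half-equivalence point.
There, n(HA) = n(A^-), so pH = pKa = -log(1.8 x 10^-5) = 4.74.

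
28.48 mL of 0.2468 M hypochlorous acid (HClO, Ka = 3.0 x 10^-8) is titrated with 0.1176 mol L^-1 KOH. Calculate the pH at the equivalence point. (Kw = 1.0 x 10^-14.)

10.21

n(HClO) = 0.2468 x 0.02848 = 0.007029 mol; V(KOH) at equivalence = 0.007029/0.1176 = 0.05977 L.
At equivalence all the acid is converted to ClO-; total volume = 0.02848 + 0.05977 = 0.08825 L, so [ClO-] = 0.007029/0.08825 = 0.07965 M.
Kb = Kw/Ka = 1.0e-14 / 3.0 x 10^-8 = 3.33e-7.
[OH^-] = sqrt(Kb x [ClO-]) = sqrt(3.33e-7 x 0.07965) = 0.000163 M.
pOH = 3.79, so pH = 14.00 - 3.79 = 10.21.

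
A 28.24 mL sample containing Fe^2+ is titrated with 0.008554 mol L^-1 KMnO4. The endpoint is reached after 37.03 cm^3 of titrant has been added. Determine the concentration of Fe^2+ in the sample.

0.0561 M

n(KMnO4) = 0.008554 x 0.03703 = 0.0003168 mol.
From the balanced equation, 1 mol KMnO4 reacts with 5 mol Fe^2+, so n(Fe^2+) = 0.0003168 x 5/1 = 0.001584 mol.
[Fe^2+] = 0.001584 / 0.02824 L = 0.0561 M.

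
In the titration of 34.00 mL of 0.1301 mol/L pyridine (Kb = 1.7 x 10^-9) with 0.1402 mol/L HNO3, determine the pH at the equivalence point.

n(C5H5N) = 0.1301 x 0.03400 = 0.004423 mol; V(HNO3) at equivalence = 0.004423/0.1402 = 0.03155 L.
At equivalence the base is fully converted to C5H5NH+; total volume = 0.06555 L, so [C5H5NH+] = 0.004423/0.06555 = 0.06748 M.
Ka(C5H5NH+) = Kw/Kb = 1.0e-14 / 1.7 x 10^-9 = 5.88e-6.
[H^+] = sqrt(Ka x [C5H5NH+]) = sqrt(5.88e-6 x 0.06748) = 0.000630 M.
pH = -log(0.000630) = 3.20.

3.20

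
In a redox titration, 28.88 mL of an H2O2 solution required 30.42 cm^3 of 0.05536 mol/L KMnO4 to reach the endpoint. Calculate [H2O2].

0.146 M

n(KMnO4) = 0.05536 x 0.03042 = 0.001684 mol.
From the balanced equation, 2 mol KMnO4 reacts with 5 mol H2O2, so n(H2O2) = 0.001684 x 5/2 = 0.004210 mol.
[H2O2] = 0.004210 / 0.02888 L = 0.146 M.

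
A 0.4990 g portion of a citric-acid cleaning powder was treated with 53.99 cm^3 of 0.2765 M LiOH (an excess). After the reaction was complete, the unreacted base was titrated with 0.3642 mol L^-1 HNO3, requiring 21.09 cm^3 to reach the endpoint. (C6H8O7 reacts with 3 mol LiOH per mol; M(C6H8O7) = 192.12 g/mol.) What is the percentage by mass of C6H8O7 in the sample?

Total n(LiOH) added = 0.2765 x 0.05399 = 0.01493 mol.
n(HNO3) used = 0.3642 x 0.02109 = 0.007681 mol, which equals the excess n(LiOH).
So n(LiOH) consumed by the sample = 0.01493 - 0.007681 = 0.007247 mol.
n(C6H8O7) = 0.007247 / 3 = 0.002416 mol.
mass C6H8O7 = 0.002416 x 192.12 = 0.4641 g, so %C6H8O7 = 0.4641/0.4990 x 100 = 93.0%.

93.0%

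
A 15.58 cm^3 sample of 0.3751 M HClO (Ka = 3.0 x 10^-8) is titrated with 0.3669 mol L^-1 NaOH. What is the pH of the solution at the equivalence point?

n(HClO) = 0.3751 x 0.01558 = 0.005844 mol; V(NaOH) at equivalence = 0.005844/0.3669 = 0.01593 L.
At equivalence all the acid is converted to ClO-; total volume = 0.01558 + 0.01593 = 0.03151 L, so [ClO-] = 0.005844/0.03151 = 0.1855 M.
Kb = Kw/Ka = 1.0e-14 / 3.0 x 10^-8 = 3.33e-7.
[OH^-] = sqrt(Kb x [ClO-]) = sqrt(3.33e-7 x 0.1855) = 0.000249 M.
pOH = 3.60, so pH = 14.00 - 3.60 = 10.40.

10.40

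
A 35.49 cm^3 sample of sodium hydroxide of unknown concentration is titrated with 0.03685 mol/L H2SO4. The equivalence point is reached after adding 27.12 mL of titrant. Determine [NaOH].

n(H2SO4) delivered = 0.03685 x 0.02712 = 0.0009994 mol.
The reaction is 2 NaOH + 1 H2SO4, so n(NaOH) = 0.0009994 x 2/1 = 0.001999 mol.
[NaOH] = 0.001999 mol / 0.03549 L = 0.0563 M.

0.0563 M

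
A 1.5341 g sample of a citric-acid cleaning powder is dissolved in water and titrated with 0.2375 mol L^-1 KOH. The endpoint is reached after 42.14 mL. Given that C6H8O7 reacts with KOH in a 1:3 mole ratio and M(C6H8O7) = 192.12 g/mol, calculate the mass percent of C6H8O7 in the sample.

n(KOH) = 0.2375 x 0.04214 = 0.01001 mol.
n(C6H8O7) = 0.01001 / 3 = 0.003336 mol.
mass of C6H8O7 = 0.003336 x 192.12 = 0.6409 g.
% purity = 0.6409 / 1.5341 x 100 = 41.8%.

41.8%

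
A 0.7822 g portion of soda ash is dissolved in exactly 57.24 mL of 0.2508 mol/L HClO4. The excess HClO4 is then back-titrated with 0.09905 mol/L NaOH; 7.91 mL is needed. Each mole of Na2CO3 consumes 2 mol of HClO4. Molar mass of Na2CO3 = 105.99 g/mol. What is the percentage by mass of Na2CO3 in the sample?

92.0%

Total n(HClO4) added = 0.2508 x 0.05724 = 0.01436 mol.
n(NaOH) used = 0.09905 x 0.007910 = 0.0007835 mol, which equals the excess n(HClO4).
So n(HClO4) consumed by the sample = 0.01436 - 0.0007835 = 0.01357 mol.
n(Na2CO3) = 0.01357 / 2 = 0.006786 mol.
mass Na2CO3 = 0.006786 x 105.99 = 0.7193 g, so %Na2CO3 = 0.7193/0.7822 x 100 = 92.0%.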